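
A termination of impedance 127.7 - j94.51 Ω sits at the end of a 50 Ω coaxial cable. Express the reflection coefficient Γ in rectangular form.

Γ ≈ 0.561 − j0.233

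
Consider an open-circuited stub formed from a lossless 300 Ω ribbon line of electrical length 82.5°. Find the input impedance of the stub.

tan(βl) = 7.6
For an open-circuited stub, Z_in = −jZ_0·cot(βl) = −jZ_0/tan(βl)

Z_in ≈ −j39.5 Ω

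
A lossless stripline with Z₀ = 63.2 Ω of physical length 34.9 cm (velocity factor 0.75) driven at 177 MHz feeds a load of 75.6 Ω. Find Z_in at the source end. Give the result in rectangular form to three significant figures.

λ = v/f = 0.75·c / 177 MHz = 1.27 m
βl = 2π·l/λ = 2π × 0.275 = 98.8°
tan(βl) = tan(98.8°) = -6.43
Z_in = Z_0·(Z_L + jZ_0·tanβl)/(Z_0 + jZ_L·tanβl)
     = 63.2·(75.6 − j407)/(63.2 − j486)

Z_in ≈ 53.2 + j2.91 Ω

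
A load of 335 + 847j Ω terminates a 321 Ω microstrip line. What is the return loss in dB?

Γ = (14 + j847)/(656 + j847), |Γ| = 0.791
RL = −20·log₁₀|Γ| = −20·log₁₀(0.791)

RL ≈ 2.04 dB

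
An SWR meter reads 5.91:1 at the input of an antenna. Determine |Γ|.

|Γ| ≈ 0.711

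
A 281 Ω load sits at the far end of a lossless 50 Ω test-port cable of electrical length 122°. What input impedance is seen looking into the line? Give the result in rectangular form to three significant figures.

Z_in ≈ 12.2 + j29.9 Ω

tan(βl) = tan(122°) = -1.6
Z_in = Z_0·(Z_L + jZ_0·tanβl)/(Z_0 + jZ_L·tanβl)
     = 50·(281 − j80)/(50 − j450)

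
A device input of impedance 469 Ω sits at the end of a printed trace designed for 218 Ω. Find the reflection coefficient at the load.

Γ = 0.365

Γ = (Z_L − Z_0)/(Z_L + Z_0) = (469 − 218)/(469 + 218) = 251/687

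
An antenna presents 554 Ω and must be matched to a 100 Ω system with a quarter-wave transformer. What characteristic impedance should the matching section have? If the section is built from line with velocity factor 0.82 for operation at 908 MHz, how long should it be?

Z_qwt = √(Z_0·R_L) = √(100 × 554) = √55400
λ = 0.82·c/f = 0.271 m, so l = λ/4 = 0.0677 m

Z_qwt ≈ 235 Ω; length ≈ 6.77 cm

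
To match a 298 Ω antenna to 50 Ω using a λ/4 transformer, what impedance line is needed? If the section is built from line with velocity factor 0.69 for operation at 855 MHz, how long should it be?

Z_qwt ≈ 122 Ω; length ≈ 6.05 cm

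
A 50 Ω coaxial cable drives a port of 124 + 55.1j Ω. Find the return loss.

RL ≈ 5.93 dB

Γ = (74 + j55.1)/(174 + j55.1), |Γ| = 0.505
RL = −20·log₁₀|Γ| = −20·log₁₀(0.505)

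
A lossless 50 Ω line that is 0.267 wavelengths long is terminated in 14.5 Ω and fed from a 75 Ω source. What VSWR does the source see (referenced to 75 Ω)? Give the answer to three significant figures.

βl = 2π × 0.267 = 96.1°
tan(βl) = -9.33
Z_in = Z_0·(Z_L + jZ_0·tanβl)/(Z_0 + jZ_L·tanβl) = 153 − j51.4 Ω
Γ_s = (Z_in − Z_s)/(Z_in + Z_s) = (78.4 − j51.4)/(228 − j51.4), |Γ_s| = 0.4
VSWR = (1 + |Γ_s|)/(1 − |Γ_s|)

VSWR ≈ 2.34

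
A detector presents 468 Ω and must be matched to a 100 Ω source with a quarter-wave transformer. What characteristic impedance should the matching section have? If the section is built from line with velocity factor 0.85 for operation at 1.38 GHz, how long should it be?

Z_qwt ≈ 216 Ω; length ≈ 4.62 cm

Z_qwt = √(Z_0·R_L) = √(100 × 468) = √46800
λ = 0.85·c/f = 0.185 m, so l = λ/4 = 0.0462 m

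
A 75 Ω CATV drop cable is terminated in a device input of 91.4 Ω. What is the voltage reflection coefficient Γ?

Γ = (Z_L − Z_0)/(Z_L + Z_0) = (91.4 − 75)/(91.4 + 75) = 16.4/166.4

Γ = 0.0986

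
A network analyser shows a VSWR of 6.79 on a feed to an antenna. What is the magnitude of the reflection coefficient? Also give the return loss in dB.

|Γ| = (S − 1)/(S + 1) = (6.79 − 1)/(6.79 + 1) = 5.79/7.79
RL = −20·log₁₀|Γ| = −20·log₁₀(0.743)

|Γ| ≈ 0.743; return loss ≈ 2.58 dB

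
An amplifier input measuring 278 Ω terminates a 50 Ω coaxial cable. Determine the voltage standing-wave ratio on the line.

VSWR ≈ 5.56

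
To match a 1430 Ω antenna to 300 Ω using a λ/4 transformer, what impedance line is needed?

Z_qwt = √(Z_0·R_L) = √(300 × 1430) = √429000

Z_qwt ≈ 655 Ω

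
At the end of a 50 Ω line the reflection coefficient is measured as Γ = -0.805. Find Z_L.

Z_L = Z_0·(1 + Γ)/(1 − Γ) = 50·(0.195)/(1.81)

Z_L ≈ 5.4 Ω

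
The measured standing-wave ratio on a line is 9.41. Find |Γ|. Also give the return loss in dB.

|Γ| ≈ 0.808; return loss ≈ 1.85 dB

|Γ| = (S − 1)/(S + 1) = (9.41 − 1)/(9.41 + 1) = 8.41/10.4
RL = −20·log₁₀|Γ| = −20·log₁₀(0.808)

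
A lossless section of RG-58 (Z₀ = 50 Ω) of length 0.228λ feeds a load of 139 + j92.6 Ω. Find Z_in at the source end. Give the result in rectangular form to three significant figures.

βl = 2π × 0.228 = 82.1°
tan(βl) = tan(82.1°) = 7.19
Z_in = Z_0·(Z_L + jZ_0·tanβl)/(Z_0 + jZ_L·tanβl)
     = 50·(139 + j452)/(-616 + j999)

Z_in ≈ 13.3 − j15.1 Ω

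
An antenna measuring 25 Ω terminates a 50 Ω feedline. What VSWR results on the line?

Γ = (25 − 50)/(25 + 50) = -0.333
VSWR = (1 + 0.333)/(1 − 0.333)

VSWR ≈ 2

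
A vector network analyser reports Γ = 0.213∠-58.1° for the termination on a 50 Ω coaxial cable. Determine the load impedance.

Z_L ≈ 58.2 − j22 Ω

Z_L = Z_0·(1 + Γ)/(1 − Γ) = 50·(1.11 − j0.181)/(0.887 + j0.181)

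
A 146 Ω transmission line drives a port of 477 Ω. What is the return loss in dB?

RL ≈ 5.49 dB

Γ = (477 − 146)/(477 + 146) = 0.531
RL = −20·log₁₀|Γ| = −20·log₁₀(0.531)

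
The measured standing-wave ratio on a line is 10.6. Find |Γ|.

|Γ| = (S − 1)/(S + 1) = (10.6 − 1)/(10.6 + 1) = 9.6/11.6

|Γ| ≈ 0.828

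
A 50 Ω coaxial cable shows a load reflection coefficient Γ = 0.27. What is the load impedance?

Z_L ≈ 87 Ω

Z_L = Z_0·(1 + Γ)/(1 − Γ) = 50·(1.27)/(0.73)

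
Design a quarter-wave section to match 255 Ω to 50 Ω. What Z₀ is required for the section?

Z_qwt ≈ 113 Ω

Z_qwt = √(Z_0·R_L) = √(50 × 255) = √12750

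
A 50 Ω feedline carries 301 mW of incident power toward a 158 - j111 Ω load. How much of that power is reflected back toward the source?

P_reflected ≈ 130 mW

|Γ| = |(108 − j111)/(208 − j111)| = 0.657
|Γ|² = 0.432
P_refl = |Γ|²·P_inc = 130 mW, P_del = (1 − |Γ|²)·P_inc = 171 mW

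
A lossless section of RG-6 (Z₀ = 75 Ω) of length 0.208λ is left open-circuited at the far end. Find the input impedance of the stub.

Z_in ≈ −j20.3 Ω

βl = 2π × 0.208 = 74.9°
tan(βl) = 3.7
For an open-circuited stub, Z_in = −jZ_0·cot(βl) = −jZ_0/tan(βl)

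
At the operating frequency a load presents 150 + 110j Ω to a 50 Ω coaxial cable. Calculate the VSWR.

VSWR ≈ 4.74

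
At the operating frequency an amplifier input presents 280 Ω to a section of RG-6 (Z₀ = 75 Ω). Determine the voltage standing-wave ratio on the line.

For a purely resistive load, VSWR = R_L/Z_0 or Z_0/R_L (whichever > 1) = 280/75

VSWR ≈ 3.73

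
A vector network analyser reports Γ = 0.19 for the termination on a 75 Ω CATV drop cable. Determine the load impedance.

Z_L ≈ 110 Ω

Z_L = Z_0·(1 + Γ)/(1 − Γ) = 75·(1.19)/(0.81)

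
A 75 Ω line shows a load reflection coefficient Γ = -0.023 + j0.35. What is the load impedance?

Z_L ≈ 56.3 + j44.9 Ω

Z_L = Z_0·(1 + Γ)/(1 − Γ) = 75·(0.977 + j0.35)/(1.02 − j0.35)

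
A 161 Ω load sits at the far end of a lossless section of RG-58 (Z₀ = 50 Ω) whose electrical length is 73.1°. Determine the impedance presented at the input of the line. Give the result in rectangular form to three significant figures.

tan(βl) = tan(73.1°) = 3.29
Z_in = Z_0·(Z_L + jZ_0·tanβl)/(Z_0 + jZ_L·tanβl)
     = 50·(161 + j165)/(50 + j530)

Z_in ≈ 16.8 − j13.6 Ω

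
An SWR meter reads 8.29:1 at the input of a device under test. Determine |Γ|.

|Γ| ≈ 0.785

|Γ| = (S − 1)/(S + 1) = (8.29 − 1)/(8.29 + 1) = 7.29/9.29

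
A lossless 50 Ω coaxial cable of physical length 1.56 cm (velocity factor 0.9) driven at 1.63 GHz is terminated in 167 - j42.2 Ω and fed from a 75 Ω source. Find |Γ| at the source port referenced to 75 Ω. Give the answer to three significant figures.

|Γ| ≈ 0.563

λ = v/f = 0.9·c / 1.63 GHz = 0.166 m
βl = 2π·l/λ = 2π × 0.0942 = 33.9°
tan(βl) = 0.672
Z_in = Z_0·(Z_L + jZ_0·tanβl)/(Z_0 + jZ_L·tanβl) = 32.3 − j51.8 Ω
Γ_s = (Z_in − Z_s)/(Z_in + Z_s) = (-42.7 − j51.8)/(107 − j51.8), |Γ_s| = 0.563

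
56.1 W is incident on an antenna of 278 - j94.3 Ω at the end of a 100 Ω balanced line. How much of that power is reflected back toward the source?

|Γ| = |(178 − j94.3)/(378 − j94.3)| = 0.517
|Γ|² = 0.267
P_refl = |Γ|²·P_inc = 15 W, P_del = (1 − |Γ|²)·P_inc = 41.1 W

P_reflected ≈ 15 W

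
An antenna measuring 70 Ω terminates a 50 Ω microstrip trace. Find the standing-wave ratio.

VSWR ≈ 1.4

Γ = (70 − 50)/(70 + 50) = 0.167
VSWR = (1 + 0.167)/(1 − 0.167)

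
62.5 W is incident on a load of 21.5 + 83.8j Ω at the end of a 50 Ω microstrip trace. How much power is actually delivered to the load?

P_delivered ≈ 22.1 W

|Γ| = |(-28.5 + j83.8)/(71.5 + j83.8)| = 0.804
|Γ|² = 0.646
P_refl = |Γ|²·P_inc = 40.4 W, P_del = (1 − |Γ|²)·P_inc = 22.1 W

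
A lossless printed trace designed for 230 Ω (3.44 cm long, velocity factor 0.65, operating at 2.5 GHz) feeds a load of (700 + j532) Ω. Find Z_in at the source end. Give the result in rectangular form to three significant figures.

Z_in ≈ 161 + j333 Ω

λ = v/f = 0.65·c / 2.5 GHz = 0.078 m
βl = 2π·l/λ = 2π × 0.441 = 159°
tan(βl) = tan(159°) = -0.388
Z_in = Z_0·(Z_L + jZ_0·tanβl)/(Z_0 + jZ_L·tanβl)
     = 230·(700 + j443)/(437 − j272)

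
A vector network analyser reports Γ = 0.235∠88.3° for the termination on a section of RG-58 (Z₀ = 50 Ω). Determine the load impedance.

Z_L = Z_0·(1 + Γ)/(1 − Γ) = 50·(1.01 + j0.235)/(0.993 − j0.235)

Z_L ≈ 45.4 + j22.6 Ω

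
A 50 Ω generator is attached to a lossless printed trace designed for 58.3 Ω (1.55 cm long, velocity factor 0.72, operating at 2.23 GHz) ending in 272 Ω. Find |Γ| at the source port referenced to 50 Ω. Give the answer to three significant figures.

λ = v/f = 0.72·c / 2.23 GHz = 0.0969 m
βl = 2π·l/λ = 2π × 0.16 = 57.6°
tan(βl) = 1.58
Z_in = Z_0·(Z_L + jZ_0·tanβl)/(Z_0 + jZ_L·tanβl) = 17.2 − j34.6 Ω
Γ_s = (Z_in − Z_s)/(Z_in + Z_s) = (-32.8 − j34.6)/(67.2 − j34.6), |Γ_s| = 0.631

|Γ| ≈ 0.631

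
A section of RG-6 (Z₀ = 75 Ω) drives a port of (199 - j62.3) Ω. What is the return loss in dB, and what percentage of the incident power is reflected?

RL ≈ 6.13 dB; 24.4% of incident power reflected

Γ = (124 − j62.3)/(274 − j62.3), |Γ| = 0.494
RL = −20·log₁₀(0.494) = 6.13 dB
P_refl/P_inc = |Γ|² = 0.244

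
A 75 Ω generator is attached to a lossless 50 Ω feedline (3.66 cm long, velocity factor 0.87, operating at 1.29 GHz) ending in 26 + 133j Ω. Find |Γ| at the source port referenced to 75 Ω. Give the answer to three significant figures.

λ = v/f = 0.87·c / 1.29 GHz = 0.202 m
βl = 2π·l/λ = 2π × 0.181 = 65.1°
tan(βl) = 2.16
Z_in = Z_0·(Z_L + jZ_0·tanβl)/(Z_0 + jZ_L·tanβl) = 6.2 − j49.4 Ω
Γ_s = (Z_in − Z_s)/(Z_in + Z_s) = (-68.8 − j49.4)/(81.2 − j49.4), |Γ_s| = 0.891

|Γ| ≈ 0.891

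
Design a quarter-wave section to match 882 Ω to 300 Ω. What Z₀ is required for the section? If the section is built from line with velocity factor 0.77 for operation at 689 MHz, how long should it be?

Z_qwt ≈ 514 Ω; length ≈ 8.38 cm

Z_qwt = √(Z_0·R_L) = √(300 × 882) = √264600
λ = 0.77·c/f = 0.335 m, so l = λ/4 = 0.0838 m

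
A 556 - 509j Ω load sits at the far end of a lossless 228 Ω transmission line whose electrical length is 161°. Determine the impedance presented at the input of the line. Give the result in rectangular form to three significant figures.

tan(βl) = tan(161°) = -0.344
Z_in = Z_0·(Z_L + jZ_0·tanβl)/(Z_0 + jZ_L·tanβl)
     = 228·(556 − j588)/(52.7 − j191)

Z_in ≈ 820 + j436 Ω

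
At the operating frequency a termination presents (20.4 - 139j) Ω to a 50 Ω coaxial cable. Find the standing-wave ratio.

Γ = (Z_L − Z_0)/(Z_L + Z_0) = (-29.6 − j139)/(70.4 − j139)
|Γ| = 142/156 = 0.912
VSWR = (1 + |Γ|)/(1 − |Γ|) = 1.91/0.0879

VSWR ≈ 21.8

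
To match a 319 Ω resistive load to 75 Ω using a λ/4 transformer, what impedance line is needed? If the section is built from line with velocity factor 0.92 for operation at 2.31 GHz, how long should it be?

Z_qwt ≈ 155 Ω; length ≈ 2.99 cm

Z_qwt = √(Z_0·R_L) = √(75 × 319) = √23920
λ = 0.92·c/f = 0.119 m, so l = λ/4 = 0.0299 m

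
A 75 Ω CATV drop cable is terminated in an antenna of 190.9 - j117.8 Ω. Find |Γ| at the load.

|Γ| ≈ 0.568

Γ = (Z_L − Z_0)/(Z_L + Z_0) = (115.9 − j117.8)/(265.9 − j117.8)
|Γ| = 165/291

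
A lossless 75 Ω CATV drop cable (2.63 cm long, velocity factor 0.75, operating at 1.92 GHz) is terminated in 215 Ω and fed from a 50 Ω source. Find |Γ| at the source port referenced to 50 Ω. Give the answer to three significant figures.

λ = v/f = 0.75·c / 1.92 GHz = 0.117 m
βl = 2π·l/λ = 2π × 0.224 = 80.8°
tan(βl) = 6.17
Z_in = Z_0·(Z_L + jZ_0·tanβl)/(Z_0 + jZ_L·tanβl) = 26.8 − j10.6 Ω
Γ_s = (Z_in − Z_s)/(Z_in + Z_s) = (-23.2 − j10.6)/(76.8 − j10.6), |Γ_s| = 0.33

|Γ| ≈ 0.33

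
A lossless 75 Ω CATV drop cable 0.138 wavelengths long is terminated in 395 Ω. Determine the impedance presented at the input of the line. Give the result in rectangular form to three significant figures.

βl = 2π × 0.138 = 49.7°
tan(βl) = tan(49.7°) = 1.18
Z_in = Z_0·(Z_L + jZ_0·tanβl)/(Z_0 + jZ_L·tanβl)
     = 75·(395 + j88.4)/(75 + j465)

Z_in ≈ 23.9 − j59.8 Ω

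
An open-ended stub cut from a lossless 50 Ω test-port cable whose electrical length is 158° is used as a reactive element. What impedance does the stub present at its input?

Z_in ≈ +j124 Ω

tan(βl) = -0.404
For an open-ended stub, Z_in = −jZ_0·cot(βl) = −jZ_0/tan(βl)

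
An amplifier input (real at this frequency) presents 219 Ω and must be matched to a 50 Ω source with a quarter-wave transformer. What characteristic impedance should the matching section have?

Z_qwt ≈ 105 Ω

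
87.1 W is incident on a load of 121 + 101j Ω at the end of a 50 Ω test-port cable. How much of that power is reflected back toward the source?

|Γ| = |(71 + j101)/(171 + j101)| = 0.622
|Γ|² = 0.386
P_refl = |Γ|²·P_inc = 33.7 W, P_del = (1 − |Γ|²)·P_inc = 53.4 W

P_reflected ≈ 33.7 W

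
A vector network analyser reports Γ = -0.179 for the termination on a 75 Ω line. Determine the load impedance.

Z_L = Z_0·(1 + Γ)/(1 − Γ) = 75·(0.821)/(1.18)

Z_L ≈ 52.2 Ω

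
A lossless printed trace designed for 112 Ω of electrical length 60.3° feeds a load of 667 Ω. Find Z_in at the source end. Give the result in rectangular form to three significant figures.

Z_in ≈ 24.7 − j61.5 Ω

tan(βl) = tan(60.3°) = 1.75
Z_in = Z_0·(Z_L + jZ_0·tanβl)/(Z_0 + jZ_L·tanβl)
     = 112·(667 + j196)/(112 + j1170)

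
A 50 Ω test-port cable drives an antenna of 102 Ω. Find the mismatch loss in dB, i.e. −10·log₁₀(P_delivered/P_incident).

mismatch loss ≈ 0.541 dB

Γ = (102 − 50)/(102 + 50) = 0.342
|Γ|² = 0.117, so P_del/P_inc = 1 − |Γ|² = 0.883
ML = −10·log₁₀(1 − |Γ|²)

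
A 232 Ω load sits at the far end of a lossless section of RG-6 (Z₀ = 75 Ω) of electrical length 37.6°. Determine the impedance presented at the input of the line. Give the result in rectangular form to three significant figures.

tan(βl) = tan(37.6°) = 0.77
Z_in = Z_0·(Z_L + jZ_0·tanβl)/(Z_0 + jZ_L·tanβl)
     = 75·(232 + j57.8)/(75 + j179)

Z_in ≈ 55.4 − j74.1 Ω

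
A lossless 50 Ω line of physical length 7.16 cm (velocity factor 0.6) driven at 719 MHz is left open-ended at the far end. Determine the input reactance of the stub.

λ = v/f = 0.6·c / 719 MHz = 0.25 m
βl = 2π·l/λ = 2π × 0.286 = 103°
tan(βl) = -4.35
For an open-ended stub, Z_in = −jZ_0·cot(βl) = −jZ_0/tan(βl)

X_in ≈ 11.5 Ω (inductive)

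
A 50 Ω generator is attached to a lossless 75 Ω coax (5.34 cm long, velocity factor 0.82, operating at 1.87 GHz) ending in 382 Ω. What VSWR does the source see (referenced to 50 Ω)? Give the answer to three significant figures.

λ = v/f = 0.82·c / 1.87 GHz = 0.132 m
βl = 2π·l/λ = 2π × 0.406 = 146°
tan(βl) = -0.671
Z_in = Z_0·(Z_L + jZ_0·tanβl)/(Z_0 + jZ_L·tanβl) = 43.7 + j99 Ω
Γ_s = (Z_in − Z_s)/(Z_in + Z_s) = (-6.32 + j99)/(93.7 + j99), |Γ_s| = 0.728
VSWR = (1 + |Γ_s|)/(1 − |Γ_s|)

VSWR ≈ 6.35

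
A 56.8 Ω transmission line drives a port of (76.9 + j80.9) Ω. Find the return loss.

RL ≈ 5.46 dB

Γ = (20.1 + j80.9)/(133.7 + j80.9), |Γ| = 0.533
RL = −20·log₁₀|Γ| = −20·log₁₀(0.533)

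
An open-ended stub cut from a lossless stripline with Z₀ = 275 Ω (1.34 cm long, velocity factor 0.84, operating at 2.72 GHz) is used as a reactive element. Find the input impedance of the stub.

Z_in ≈ −j214 Ω

λ = v/f = 0.84·c / 2.72 GHz = 0.0926 m
βl = 2π·l/λ = 2π × 0.145 = 52.1°
tan(βl) = 1.28
For an open-ended stub, Z_in = −jZ_0·cot(βl) = −jZ_0/tan(βl)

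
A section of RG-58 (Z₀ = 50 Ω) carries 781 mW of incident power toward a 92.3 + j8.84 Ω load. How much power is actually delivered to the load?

P_delivered ≈ 709 mW

|Γ| = |(42.3 + j8.84)/(142.3 + j8.84)| = 0.303
|Γ|² = 0.0919
P_refl = |Γ|²·P_inc = 71.7 mW, P_del = (1 − |Γ|²)·P_inc = 709 mW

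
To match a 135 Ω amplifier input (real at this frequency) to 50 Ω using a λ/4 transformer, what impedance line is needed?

Z_qwt = √(Z_0·R_L) = √(50 × 135) = √6750

Z_qwt ≈ 82.2 Ω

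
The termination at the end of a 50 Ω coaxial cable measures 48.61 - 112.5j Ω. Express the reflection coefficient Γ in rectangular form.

Γ = (Z_L − Z_0)/(Z_L + Z_0) = (-1.39 − j112.5)/(98.61 − j112.5)

Γ ≈ 0.559 − j0.503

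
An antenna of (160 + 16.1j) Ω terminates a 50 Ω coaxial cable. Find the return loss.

Γ = (110 + j16.1)/(210 + j16.1), |Γ| = 0.528
RL = −20·log₁₀|Γ| = −20·log₁₀(0.528)

RL ≈ 5.55 dB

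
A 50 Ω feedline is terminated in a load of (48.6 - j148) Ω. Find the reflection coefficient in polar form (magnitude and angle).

Γ ≈ 0.832 ∠ -34.2°

Γ = (Z_L − Z_0)/(Z_L + Z_0) = (-1.4 − j148)/(98.6 − j148)
|Γ| = 148/178 = 0.832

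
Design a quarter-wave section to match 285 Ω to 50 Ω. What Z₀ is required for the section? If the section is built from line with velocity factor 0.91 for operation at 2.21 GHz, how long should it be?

Z_qwt = √(Z_0·R_L) = √(50 × 285) = √14250
λ = 0.91·c/f = 0.124 m, so l = λ/4 = 0.0309 m

Z_qwt ≈ 119 Ω; length ≈ 3.09 cm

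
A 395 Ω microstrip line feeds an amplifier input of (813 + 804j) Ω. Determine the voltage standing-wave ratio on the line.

VSWR ≈ 4.33

Γ = (Z_L − Z_0)/(Z_L + Z_0) = (418 + j804)/(1208 + j804)
|Γ| = 906/1450 = 0.624
VSWR = (1 + |Γ|)/(1 − |Γ|) = 1.62/0.376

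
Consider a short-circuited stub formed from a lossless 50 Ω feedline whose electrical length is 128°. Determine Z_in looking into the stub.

Z_in ≈ −j64 Ω

tan(βl) = -1.28
For a short-circuited stub, Z_in = jZ_0·tan(βl)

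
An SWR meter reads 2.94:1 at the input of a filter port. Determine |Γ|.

|Γ| ≈ 0.492

|Γ| = (S − 1)/(S + 1) = (2.94 − 1)/(2.94 + 1) = 1.94/3.94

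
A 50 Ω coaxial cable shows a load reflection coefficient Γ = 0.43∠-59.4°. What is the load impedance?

Z_L ≈ 54.5 − j49.5 Ω

Z_L = Z_0·(1 + Γ)/(1 − Γ) = 50·(1.22 − j0.37)/(0.781 + j0.37)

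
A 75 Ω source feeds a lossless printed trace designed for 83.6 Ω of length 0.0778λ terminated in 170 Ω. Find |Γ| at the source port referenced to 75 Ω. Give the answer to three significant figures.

βl = 2π × 0.0778 = 28°
tan(βl) = 0.532
Z_in = Z_0·(Z_L + jZ_0·tanβl)/(Z_0 + jZ_L·tanβl) = 101 − j64.2 Ω
Γ_s = (Z_in − Z_s)/(Z_in + Z_s) = (25.5 − j64.2)/(176 − j64.2), |Γ_s| = 0.37

|Γ| ≈ 0.37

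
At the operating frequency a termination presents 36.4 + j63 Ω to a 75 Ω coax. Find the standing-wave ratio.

VSWR ≈ 3.73

Γ = (Z_L − Z_0)/(Z_L + Z_0) = (-38.6 + j63)/(111.4 + j63)
|Γ| = 73.9/128 = 0.577
VSWR = (1 + |Γ|)/(1 − |Γ|) = 1.58/0.423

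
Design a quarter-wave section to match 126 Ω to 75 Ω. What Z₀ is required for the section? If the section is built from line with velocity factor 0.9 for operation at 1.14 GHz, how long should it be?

Z_qwt = √(Z_0·R_L) = √(75 × 126) = √9450
λ = 0.9·c/f = 0.237 m, so l = λ/4 = 0.0592 m

Z_qwt ≈ 97.2 Ω; length ≈ 5.92 cm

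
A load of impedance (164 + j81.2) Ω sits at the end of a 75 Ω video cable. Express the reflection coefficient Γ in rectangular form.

Γ = (Z_L − Z_0)/(Z_L + Z_0) = (89 + j81.2)/(239 + j81.2)

Γ ≈ 0.437 + j0.191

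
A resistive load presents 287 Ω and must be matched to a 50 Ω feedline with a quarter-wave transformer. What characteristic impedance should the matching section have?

Z_qwt = √(Z_0·R_L) = √(50 × 287) = √14350

Z_qwt ≈ 120 Ω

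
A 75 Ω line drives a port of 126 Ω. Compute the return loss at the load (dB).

RL ≈ 11.9 dB

Γ = (126 − 75)/(126 + 75) = 0.254
RL = −20·log₁₀|Γ| = −20·log₁₀(0.254)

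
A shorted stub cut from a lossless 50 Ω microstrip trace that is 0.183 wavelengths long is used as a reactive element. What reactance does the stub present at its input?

X_in ≈ 112 Ω (inductive)

βl = 2π × 0.183 = 65.9°
tan(βl) = 2.23
For a shorted stub, Z_in = jZ_0·tan(βl)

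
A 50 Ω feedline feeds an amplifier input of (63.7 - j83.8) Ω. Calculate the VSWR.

VSWR ≈ 4.01

Γ = (Z_L − Z_0)/(Z_L + Z_0) = (13.7 − j83.8)/(113.7 − j83.8)
|Γ| = 84.9/141 = 0.601
VSWR = (1 + |Γ|)/(1 − |Γ|) = 1.6/0.399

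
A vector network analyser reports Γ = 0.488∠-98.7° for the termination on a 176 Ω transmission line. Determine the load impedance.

Z_L ≈ 96.8 − j123 Ω

Z_L = Z_0·(1 + Γ)/(1 − Γ) = 176·(0.926 − j0.482)/(1.07 + j0.482)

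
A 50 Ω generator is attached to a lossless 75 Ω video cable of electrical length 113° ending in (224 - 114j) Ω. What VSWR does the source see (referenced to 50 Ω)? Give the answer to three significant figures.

tan(βl) = -2.36
Z_in = Z_0·(Z_L + jZ_0·tanβl)/(Z_0 + jZ_L·tanβl) = 26.1 + j41.4 Ω
Γ_s = (Z_in − Z_s)/(Z_in + Z_s) = (-23.9 + j41.4)/(76.1 + j41.4), |Γ_s| = 0.552
VSWR = (1 + |Γ_s|)/(1 − |Γ_s|)

VSWR ≈ 3.46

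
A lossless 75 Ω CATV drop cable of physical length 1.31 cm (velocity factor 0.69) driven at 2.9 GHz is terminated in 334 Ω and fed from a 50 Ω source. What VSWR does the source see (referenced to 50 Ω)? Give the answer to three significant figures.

VSWR ≈ 3.61

λ = v/f = 0.69·c / 2.9 GHz = 0.0714 m
βl = 2π·l/λ = 2π × 0.184 = 66.1°
tan(βl) = 2.25
Z_in = Z_0·(Z_L + jZ_0·tanβl)/(Z_0 + jZ_L·tanβl) = 20 − j31.3 Ω
Γ_s = (Z_in − Z_s)/(Z_in + Z_s) = (-30 − j31.3)/(70 − j31.3), |Γ_s| = 0.566
VSWR = (1 + |Γ_s|)/(1 − |Γ_s|)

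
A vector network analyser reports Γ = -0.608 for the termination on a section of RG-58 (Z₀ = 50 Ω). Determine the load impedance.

Z_L ≈ 12.2 Ω

Z_L = Z_0·(1 + Γ)/(1 − Γ) = 50·(0.392)/(1.61)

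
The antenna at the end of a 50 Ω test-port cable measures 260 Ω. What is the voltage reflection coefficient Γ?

Γ = 0.677

Γ = (Z_L − Z_0)/(Z_L + Z_0) = (260 − 50)/(260 + 50) = 210/310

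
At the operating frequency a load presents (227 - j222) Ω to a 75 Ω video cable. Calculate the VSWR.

VSWR ≈ 6.09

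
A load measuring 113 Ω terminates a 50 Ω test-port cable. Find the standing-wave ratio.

VSWR ≈ 2.26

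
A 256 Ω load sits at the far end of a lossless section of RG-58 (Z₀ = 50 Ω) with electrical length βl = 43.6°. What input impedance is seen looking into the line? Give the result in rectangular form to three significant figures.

Z_in ≈ 19.7 − j48.5 Ω

tan(βl) = tan(43.6°) = 0.952
Z_in = Z_0·(Z_L + jZ_0·tanβl)/(Z_0 + jZ_L·tanβl)
     = 50·(256 + j47.6)/(50 + j244)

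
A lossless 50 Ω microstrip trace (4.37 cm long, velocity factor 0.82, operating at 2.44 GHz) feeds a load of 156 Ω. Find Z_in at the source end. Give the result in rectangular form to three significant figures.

λ = v/f = 0.82·c / 2.44 GHz = 0.101 m
βl = 2π·l/λ = 2π × 0.433 = 156°
tan(βl) = tan(156°) = -0.444
Z_in = Z_0·(Z_L + jZ_0·tanβl)/(Z_0 + jZ_L·tanβl)
     = 50·(156 − j22.2)/(50 − j69.3)

Z_in ≈ 63.9 + j66.4 Ω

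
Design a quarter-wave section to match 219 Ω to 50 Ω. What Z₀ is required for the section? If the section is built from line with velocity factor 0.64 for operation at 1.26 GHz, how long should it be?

Z_qwt = √(Z_0·R_L) = √(50 × 219) = √10950
λ = 0.64·c/f = 0.152 m, so l = λ/4 = 0.0381 m

Z_qwt ≈ 105 Ω; length ≈ 3.81 cm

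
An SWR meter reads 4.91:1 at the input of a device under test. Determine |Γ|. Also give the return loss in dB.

|Γ| = (S − 1)/(S + 1) = (4.91 − 1)/(4.91 + 1) = 3.91/5.91
RL = −20·log₁₀|Γ| = −20·log₁₀(0.662)

|Γ| ≈ 0.662; return loss ≈ 3.59 dB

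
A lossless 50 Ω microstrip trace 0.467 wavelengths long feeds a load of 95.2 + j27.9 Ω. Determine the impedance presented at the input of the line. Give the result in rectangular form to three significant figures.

Z_in ≈ 70.6 + j40.8 Ω

βl = 2π × 0.467 = 168°
tan(βl) = tan(168°) = -0.21
Z_in = Z_0·(Z_L + jZ_0·tanβl)/(Z_0 + jZ_L·tanβl)
     = 50·(95.2 + j17.4)/(55.9 − j20)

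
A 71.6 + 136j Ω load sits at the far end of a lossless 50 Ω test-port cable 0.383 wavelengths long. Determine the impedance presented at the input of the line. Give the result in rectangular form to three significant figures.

βl = 2π × 0.383 = 138°
tan(βl) = tan(138°) = -0.904
Z_in = Z_0·(Z_L + jZ_0·tanβl)/(Z_0 + jZ_L·tanβl)
     = 50·(71.6 + j90.8)/(173 − j64.7)

Z_in ≈ 9.54 + j29.8 Ω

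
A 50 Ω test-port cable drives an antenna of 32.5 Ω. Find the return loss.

RL ≈ 13.5 dB

Γ = (32.5 − 50)/(32.5 + 50) = -0.212
RL = −20·log₁₀|Γ| = −20·log₁₀(0.212)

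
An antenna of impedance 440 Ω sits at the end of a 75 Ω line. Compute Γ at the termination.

Γ = 0.709

Γ = (Z_L − Z_0)/(Z_L + Z_0) = (440 − 75)/(440 + 75) = 365/515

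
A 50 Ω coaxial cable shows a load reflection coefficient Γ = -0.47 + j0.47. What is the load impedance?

Z_L ≈ 11.7 + j19.7 Ω

Z_L = Z_0·(1 + Γ)/(1 − Γ) = 50·(0.53 + j0.47)/(1.47 − j0.47)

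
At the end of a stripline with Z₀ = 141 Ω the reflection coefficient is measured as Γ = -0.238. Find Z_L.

Z_L ≈ 86.8 Ω

Z_L = Z_0·(1 + Γ)/(1 − Γ) = 141·(0.762)/(1.24)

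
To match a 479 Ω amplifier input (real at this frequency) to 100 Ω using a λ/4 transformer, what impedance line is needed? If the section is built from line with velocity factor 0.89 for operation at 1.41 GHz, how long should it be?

Z_qwt ≈ 219 Ω; length ≈ 4.73 cm

Z_qwt = √(Z_0·R_L) = √(100 × 479) = √47900
λ = 0.89·c/f = 0.189 m, so l = λ/4 = 0.0473 m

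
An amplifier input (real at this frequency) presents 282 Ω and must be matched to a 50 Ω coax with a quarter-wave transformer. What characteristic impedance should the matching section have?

Z_qwt ≈ 119 Ω

Z_qwt = √(Z_0·R_L) = √(50 × 282) = √14100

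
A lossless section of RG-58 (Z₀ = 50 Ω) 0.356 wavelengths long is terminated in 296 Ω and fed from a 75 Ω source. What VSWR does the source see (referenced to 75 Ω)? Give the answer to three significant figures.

VSWR ≈ 7.02

βl = 2π × 0.356 = 128°
tan(βl) = -1.27
Z_in = Z_0·(Z_L + jZ_0·tanβl)/(Z_0 + jZ_L·tanβl) = 13.4 + j37.5 Ω
Γ_s = (Z_in − Z_s)/(Z_in + Z_s) = (-61.6 + j37.5)/(88.4 + j37.5), |Γ_s| = 0.751
VSWR = (1 + |Γ_s|)/(1 − |Γ_s|)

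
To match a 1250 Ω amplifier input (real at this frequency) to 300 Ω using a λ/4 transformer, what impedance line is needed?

Z_qwt ≈ 612 Ω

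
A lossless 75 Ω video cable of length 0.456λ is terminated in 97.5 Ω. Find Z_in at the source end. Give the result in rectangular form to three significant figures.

Z_in ≈ 92.7 + j12.9 Ω

βl = 2π × 0.456 = 164°
tan(βl) = tan(164°) = -0.284
Z_in = Z_0·(Z_L + jZ_0·tanβl)/(Z_0 + jZ_L·tanβl)
     = 75·(97.5 − j21.3)/(75 − j27.7)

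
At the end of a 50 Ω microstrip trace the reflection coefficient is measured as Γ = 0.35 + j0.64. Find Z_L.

Z_L = Z_0·(1 + Γ)/(1 − Γ) = 50·(1.35 + j0.64)/(0.65 − j0.64)

Z_L ≈ 28.1 + j76.9 Ω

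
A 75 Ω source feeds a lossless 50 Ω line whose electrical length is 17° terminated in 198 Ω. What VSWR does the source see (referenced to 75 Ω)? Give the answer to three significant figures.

tan(βl) = 0.306
Z_in = Z_0·(Z_L + jZ_0·tanβl)/(Z_0 + jZ_L·tanβl) = 87.8 − j91 Ω
Γ_s = (Z_in − Z_s)/(Z_in + Z_s) = (12.8 − j91)/(163 − j91), |Γ_s| = 0.493
VSWR = (1 + |Γ_s|)/(1 − |Γ_s|)

VSWR ≈ 2.94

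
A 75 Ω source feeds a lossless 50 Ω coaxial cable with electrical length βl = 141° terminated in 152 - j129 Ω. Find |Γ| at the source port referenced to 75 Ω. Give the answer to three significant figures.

|Γ| ≈ 0.649

tan(βl) = -0.81
Z_in = Z_0·(Z_L + jZ_0·tanβl)/(Z_0 + jZ_L·tanβl) = 34.7 + j77.1 Ω
Γ_s = (Z_in − Z_s)/(Z_in + Z_s) = (-40.3 + j77.1)/(110 + j77.1), |Γ_s| = 0.649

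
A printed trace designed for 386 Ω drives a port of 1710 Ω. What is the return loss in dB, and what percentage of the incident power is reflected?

Γ = (1710 − 386)/(1710 + 386) = 0.632
RL = −20·log₁₀(0.632) = 3.99 dB
P_refl/P_inc = |Γ|² = 0.399

RL ≈ 3.99 dB; 39.9% of incident power reflected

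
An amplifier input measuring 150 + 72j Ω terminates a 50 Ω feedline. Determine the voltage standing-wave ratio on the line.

Γ = (Z_L − Z_0)/(Z_L + Z_0) = (100 + j72)/(200 + j72)
|Γ| = 123/213 = 0.58
VSWR = (1 + |Γ|)/(1 − |Γ|) = 1.58/0.42

VSWR ≈ 3.76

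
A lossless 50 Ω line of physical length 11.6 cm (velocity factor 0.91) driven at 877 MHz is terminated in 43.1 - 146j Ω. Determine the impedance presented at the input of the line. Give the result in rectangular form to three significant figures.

Z_in ≈ 18.4 + j90.2 Ω

λ = v/f = 0.91·c / 877 MHz = 0.311 m
βl = 2π·l/λ = 2π × 0.373 = 134°
tan(βl) = tan(134°) = -1.03
Z_in = Z_0·(Z_L + jZ_0·tanβl)/(Z_0 + jZ_L·tanβl)
     = 50·(43.1 − j198)/(-100 − j44.4)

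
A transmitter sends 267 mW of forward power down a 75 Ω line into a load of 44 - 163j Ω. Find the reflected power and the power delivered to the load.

|Γ| = |(-31 − j163)/(119 − j163)| = 0.822
|Γ|² = 0.676
P_refl = |Γ|²·P_inc = 180 mW, P_del = (1 − |Γ|²)·P_inc = 86.5 mW

P_reflected ≈ 180 mW; P_delivered ≈ 86.5 mW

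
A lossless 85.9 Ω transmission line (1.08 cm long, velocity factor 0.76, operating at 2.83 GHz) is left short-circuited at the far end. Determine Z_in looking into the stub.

λ = v/f = 0.76·c / 2.83 GHz = 0.0806 m
βl = 2π·l/λ = 2π × 0.134 = 48.3°
tan(βl) = 1.12
For a short-circuited stub, Z_in = jZ_0·tan(βl)

Z_in ≈ +j96.3 Ω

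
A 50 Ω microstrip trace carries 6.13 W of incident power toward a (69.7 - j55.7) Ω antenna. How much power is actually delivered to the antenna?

|Γ| = |(19.7 − j55.7)/(119.7 − j55.7)| = 0.447
|Γ|² = 0.2
P_refl = |Γ|²·P_inc = 1.23 W, P_del = (1 − |Γ|²)·P_inc = 4.9 W

P_delivered ≈ 4.9 W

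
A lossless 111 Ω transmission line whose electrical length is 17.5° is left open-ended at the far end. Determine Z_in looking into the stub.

Z_in ≈ −j352 Ω

tan(βl) = 0.315
For an open-ended stub, Z_in = −jZ_0·cot(βl) = −jZ_0/tan(βl)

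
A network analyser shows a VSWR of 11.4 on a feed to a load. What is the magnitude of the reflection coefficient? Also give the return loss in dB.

|Γ| ≈ 0.839; return loss ≈ 1.53 dB

|Γ| = (S − 1)/(S + 1) = (11.4 − 1)/(11.4 + 1) = 10.4/12.4
RL = −20·log₁₀|Γ| = −20·log₁₀(0.839)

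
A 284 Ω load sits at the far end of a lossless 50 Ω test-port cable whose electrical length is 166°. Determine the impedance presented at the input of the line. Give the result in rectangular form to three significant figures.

Z_in ≈ 100 + j130 Ω

tan(βl) = tan(166°) = -0.249
Z_in = Z_0·(Z_L + jZ_0·tanβl)/(Z_0 + jZ_L·tanβl)
     = 50·(284 − j12.5)/(50 − j70.8)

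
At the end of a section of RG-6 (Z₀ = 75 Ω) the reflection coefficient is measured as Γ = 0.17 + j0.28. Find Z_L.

Z_L = Z_0·(1 + Γ)/(1 − Γ) = 75·(1.17 + j0.28)/(0.83 − j0.28)

Z_L ≈ 87.3 + j54.7 Ω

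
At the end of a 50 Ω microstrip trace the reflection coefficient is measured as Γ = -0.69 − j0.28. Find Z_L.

Z_L = Z_0·(1 + Γ)/(1 − Γ) = 50·(0.31 − j0.28)/(1.69 + j0.28)

Z_L ≈ 7.59 − j9.54 Ω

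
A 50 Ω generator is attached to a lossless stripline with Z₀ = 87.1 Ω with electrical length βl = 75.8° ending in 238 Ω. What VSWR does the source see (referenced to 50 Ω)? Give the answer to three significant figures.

VSWR ≈ 1.82

tan(βl) = 3.95
Z_in = Z_0·(Z_L + jZ_0·tanβl)/(Z_0 + jZ_L·tanβl) = 33.6 − j18.9 Ω
Γ_s = (Z_in − Z_s)/(Z_in + Z_s) = (-16.4 − j18.9)/(83.6 − j18.9), |Γ_s| = 0.292
VSWR = (1 + |Γ_s|)/(1 − |Γ_s|)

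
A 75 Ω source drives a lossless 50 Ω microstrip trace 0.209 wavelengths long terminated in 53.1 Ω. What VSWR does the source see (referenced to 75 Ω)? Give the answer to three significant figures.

βl = 2π × 0.209 = 75.2°
tan(βl) = 3.8
Z_in = Z_0·(Z_L + jZ_0·tanβl)/(Z_0 + jZ_L·tanβl) = 47.4 − j1.41 Ω
Γ_s = (Z_in − Z_s)/(Z_in + Z_s) = (-27.6 − j1.41)/(122 − j1.41), |Γ_s| = 0.225
VSWR = (1 + |Γ_s|)/(1 − |Γ_s|)

VSWR ≈ 1.58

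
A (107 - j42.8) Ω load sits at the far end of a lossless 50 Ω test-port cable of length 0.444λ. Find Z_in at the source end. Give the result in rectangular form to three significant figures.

Z_in ≈ 112 + j38.7 Ω

βl = 2π × 0.444 = 160°
tan(βl) = tan(160°) = -0.367
Z_in = Z_0·(Z_L + jZ_0·tanβl)/(Z_0 + jZ_L·tanβl)
     = 50·(107 − j61.2)/(34.3 − j39.3)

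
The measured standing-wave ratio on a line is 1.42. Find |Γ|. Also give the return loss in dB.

|Γ| = (S − 1)/(S + 1) = (1.42 − 1)/(1.42 + 1) = 0.42/2.42
RL = −20·log₁₀|Γ| = −20·log₁₀(0.174)

|Γ| ≈ 0.174; return loss ≈ 15.2 dB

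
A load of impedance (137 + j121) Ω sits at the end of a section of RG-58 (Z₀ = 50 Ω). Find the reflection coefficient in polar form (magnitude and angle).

Γ = (Z_L − Z_0)/(Z_L + Z_0) = (87 + j121)/(187 + j121)
|Γ| = 149/223 = 0.669

Γ ≈ 0.669 ∠ 21.4°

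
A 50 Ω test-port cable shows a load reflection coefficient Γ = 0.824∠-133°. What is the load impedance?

Z_L ≈ 5.73 − j21.5 Ω

Z_L = Z_0·(1 + Γ)/(1 − Γ) = 50·(0.438 − j0.603)/(1.56 + j0.603)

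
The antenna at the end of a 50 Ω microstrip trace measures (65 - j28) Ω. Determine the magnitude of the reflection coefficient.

Γ = (Z_L − Z_0)/(Z_L + Z_0) = (15 − j28)/(115 − j28)
|Γ| = 31.8/118

|Γ| ≈ 0.268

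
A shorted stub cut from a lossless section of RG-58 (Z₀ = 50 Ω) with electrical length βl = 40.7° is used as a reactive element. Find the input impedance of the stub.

Z_in ≈ +j43 Ω

tan(βl) = 0.86
For a shorted stub, Z_in = jZ_0·tan(βl)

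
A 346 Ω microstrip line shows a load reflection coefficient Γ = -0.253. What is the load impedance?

Z_L ≈ 206 Ω

Z_L = Z_0·(1 + Γ)/(1 − Γ) = 346·(0.747)/(1.25)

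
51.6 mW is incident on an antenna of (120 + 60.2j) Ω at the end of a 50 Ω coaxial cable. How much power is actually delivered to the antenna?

|Γ| = |(70 + j60.2)/(170 + j60.2)| = 0.512
|Γ|² = 0.262
P_refl = |Γ|²·P_inc = 13.5 mW, P_del = (1 − |Γ|²)·P_inc = 38.1 mW

P_delivered ≈ 38.1 mW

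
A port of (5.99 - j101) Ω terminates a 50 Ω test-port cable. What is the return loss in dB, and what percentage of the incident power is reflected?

Γ = (-44.01 − j101)/(55.99 − j101), |Γ| = 0.954
RL = −20·log₁₀(0.954) = 0.409 dB
P_refl/P_inc = |Γ|² = 0.91

RL ≈ 0.409 dB; 91% of incident power reflected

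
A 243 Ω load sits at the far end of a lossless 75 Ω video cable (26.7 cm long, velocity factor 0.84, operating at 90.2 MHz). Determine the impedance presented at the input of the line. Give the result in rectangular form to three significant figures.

λ = v/f = 0.84·c / 90.2 MHz = 2.79 m
βl = 2π·l/λ = 2π × 0.0956 = 34.4°
tan(βl) = tan(34.4°) = 0.685
Z_in = Z_0·(Z_L + jZ_0·tanβl)/(Z_0 + jZ_L·tanβl)
     = 75·(243 + j51.4)/(75 + j166)

Z_in ≈ 60.3 − j82.4 Ω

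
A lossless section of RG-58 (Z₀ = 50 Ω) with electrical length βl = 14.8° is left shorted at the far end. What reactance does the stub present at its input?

X_in ≈ 13.2 Ω (inductive)

tan(βl) = 0.264
For a shorted stub, Z_in = jZ_0·tan(βl)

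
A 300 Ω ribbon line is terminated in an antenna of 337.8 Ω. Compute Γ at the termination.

Γ = (Z_L − Z_0)/(Z_L + Z_0) = (337.8 − 300)/(337.8 + 300) = 37.8/637.8

Γ = 0.0593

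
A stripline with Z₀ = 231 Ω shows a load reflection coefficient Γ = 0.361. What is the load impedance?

Z_L ≈ 492 Ω

Z_L = Z_0·(1 + Γ)/(1 − Γ) = 231·(1.36)/(0.639)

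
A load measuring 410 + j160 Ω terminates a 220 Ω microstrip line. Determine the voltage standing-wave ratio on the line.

Γ = (Z_L − Z_0)/(Z_L + Z_0) = (190 + j160)/(630 + j160)
|Γ| = 248/650 = 0.382
VSWR = (1 + |Γ|)/(1 − |Γ|) = 1.38/0.618

VSWR ≈ 2.24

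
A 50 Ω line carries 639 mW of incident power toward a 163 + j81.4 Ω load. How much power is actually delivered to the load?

P_delivered ≈ 401 mW

|Γ| = |(113 + j81.4)/(213 + j81.4)| = 0.611
|Γ|² = 0.373
P_refl = |Γ|²·P_inc = 238 mW, P_del = (1 − |Γ|²)·P_inc = 401 mW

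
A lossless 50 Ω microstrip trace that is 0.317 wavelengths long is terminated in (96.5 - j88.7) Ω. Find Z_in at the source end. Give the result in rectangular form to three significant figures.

Z_in ≈ 21.1 + j36.9 Ω

βl = 2π × 0.317 = 114°
tan(βl) = tan(114°) = -2.23
Z_in = Z_0·(Z_L + jZ_0·tanβl)/(Z_0 + jZ_L·tanβl)
     = 50·(96.5 − j200)/(-148 − j216)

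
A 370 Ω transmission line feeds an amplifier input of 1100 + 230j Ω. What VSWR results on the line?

VSWR ≈ 3.12

Γ = (Z_L − Z_0)/(Z_L + Z_0) = (730 + j230)/(1470 + j230)
|Γ| = 765/1490 = 0.514
VSWR = (1 + |Γ|)/(1 − |Γ|) = 1.51/0.486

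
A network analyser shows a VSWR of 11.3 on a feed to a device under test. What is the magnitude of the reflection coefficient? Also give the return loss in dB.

|Γ| ≈ 0.837; return loss ≈ 1.54 dB

|Γ| = (S − 1)/(S + 1) = (11.3 − 1)/(11.3 + 1) = 10.3/12.3
RL = −20·log₁₀|Γ| = −20·log₁₀(0.837)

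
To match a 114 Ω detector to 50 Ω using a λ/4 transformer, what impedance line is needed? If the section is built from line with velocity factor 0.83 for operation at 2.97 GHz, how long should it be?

Z_qwt ≈ 75.5 Ω; length ≈ 2.1 cm

Z_qwt = √(Z_0·R_L) = √(50 × 114) = √5700
λ = 0.83·c/f = 0.0838 m, so l = λ/4 = 0.021 m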